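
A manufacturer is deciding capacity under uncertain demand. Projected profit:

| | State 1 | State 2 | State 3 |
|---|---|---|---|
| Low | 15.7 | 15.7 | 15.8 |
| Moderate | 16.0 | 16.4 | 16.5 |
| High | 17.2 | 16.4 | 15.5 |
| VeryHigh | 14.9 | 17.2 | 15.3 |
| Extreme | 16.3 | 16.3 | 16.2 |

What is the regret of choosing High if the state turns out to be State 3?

1.0

Best payoff under State 3 is 16.5.
Regret = 16.5 − 15.5 = 1.0.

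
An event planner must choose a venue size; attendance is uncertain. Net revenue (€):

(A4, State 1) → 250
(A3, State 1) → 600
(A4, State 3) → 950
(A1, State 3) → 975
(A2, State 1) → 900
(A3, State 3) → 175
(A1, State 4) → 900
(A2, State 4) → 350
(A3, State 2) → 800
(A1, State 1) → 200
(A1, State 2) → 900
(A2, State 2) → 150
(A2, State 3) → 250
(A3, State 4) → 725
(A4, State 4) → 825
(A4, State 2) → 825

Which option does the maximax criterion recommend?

Row maxima: A1=975, A2=900, A3=800, A4=950
Best best-case = 975 → A1.

A1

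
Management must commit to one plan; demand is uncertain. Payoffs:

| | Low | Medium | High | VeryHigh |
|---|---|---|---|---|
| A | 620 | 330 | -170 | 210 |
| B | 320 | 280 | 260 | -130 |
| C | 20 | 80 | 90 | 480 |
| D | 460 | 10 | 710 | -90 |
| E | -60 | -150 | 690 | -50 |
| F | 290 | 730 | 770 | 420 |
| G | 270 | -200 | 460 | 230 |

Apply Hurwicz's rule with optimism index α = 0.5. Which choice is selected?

A: 0.5·620 + 0.5·(-170) = 225
B: 0.5·320 + 0.5·(-130) = 95
C: 0.5·480 + 0.5·20 = 250
D: 0.5·710 + 0.5·(-90) = 310
E: 0.5·690 + 0.5·(-150) = 270
F: 0.5·770 + 0.5·290 = 530
G: 0.5·460 + 0.5·(-200) = 130
Highest Hurwicz score = 530 → F.

F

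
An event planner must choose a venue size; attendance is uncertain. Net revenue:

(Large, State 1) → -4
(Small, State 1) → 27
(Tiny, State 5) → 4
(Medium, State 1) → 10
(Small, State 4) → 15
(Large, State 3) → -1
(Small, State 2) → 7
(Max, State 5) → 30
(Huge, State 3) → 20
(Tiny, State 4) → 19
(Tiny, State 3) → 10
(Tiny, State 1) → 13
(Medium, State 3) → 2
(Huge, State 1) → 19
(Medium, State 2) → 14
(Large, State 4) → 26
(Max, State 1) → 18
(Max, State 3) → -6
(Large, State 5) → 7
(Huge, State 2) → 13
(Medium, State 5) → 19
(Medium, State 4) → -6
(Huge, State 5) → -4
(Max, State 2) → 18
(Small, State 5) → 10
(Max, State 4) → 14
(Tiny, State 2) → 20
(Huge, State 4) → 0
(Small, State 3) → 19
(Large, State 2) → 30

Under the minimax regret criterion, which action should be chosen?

Small

Column bests: State 1=27, State 2=30, State 3=20, State 4=26, State 5=30.
Tiny regrets: 14, 10, 10, 7, 26 → max 26
Small regrets: 0, 23, 1, 11, 20 → max 23
Medium regrets: 17, 16, 18, 32, 11 → max 32
Large regrets: 31, 0, 21, 0, 23 → max 31
Huge regrets: 8, 17, 0, 26, 34 → max 34
Max regrets: 9, 12, 26, 12, 0 → max 26
Smallest max regret = 23 → Small.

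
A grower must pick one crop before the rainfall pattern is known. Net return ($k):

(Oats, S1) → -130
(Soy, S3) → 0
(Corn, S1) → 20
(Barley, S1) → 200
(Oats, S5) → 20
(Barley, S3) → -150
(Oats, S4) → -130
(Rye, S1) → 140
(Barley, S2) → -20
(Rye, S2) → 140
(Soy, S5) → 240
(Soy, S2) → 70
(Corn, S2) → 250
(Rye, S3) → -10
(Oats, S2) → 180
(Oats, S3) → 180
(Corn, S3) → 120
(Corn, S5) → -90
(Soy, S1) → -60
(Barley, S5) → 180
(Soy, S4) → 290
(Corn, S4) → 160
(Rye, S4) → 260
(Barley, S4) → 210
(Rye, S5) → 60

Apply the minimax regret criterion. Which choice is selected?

Rye

Column bests: S1=200, S2=250, S3=180, S4=290, S5=240.
Rye regrets: 60, 110, 190, 30, 180 → max 190
Barley regrets: 0, 270, 330, 80, 60 → max 330
Oats regrets: 330, 70, 0, 420, 220 → max 420
Corn regrets: 180, 0, 60, 130, 330 → max 330
Soy regrets: 260, 180, 180, 0, 0 → max 260
Smallest max regret = 190 → Rye.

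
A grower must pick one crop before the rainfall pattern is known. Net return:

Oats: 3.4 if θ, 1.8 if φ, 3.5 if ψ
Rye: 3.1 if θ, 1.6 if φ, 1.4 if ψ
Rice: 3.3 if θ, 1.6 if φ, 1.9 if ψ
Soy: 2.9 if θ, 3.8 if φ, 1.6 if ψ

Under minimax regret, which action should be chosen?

Column bests: θ=3.4, φ=3.8, ψ=3.5.
Oats regrets: 0.0, 2.0, 0.0 → max 2.0
Rye regrets: 0.3, 2.2, 2.1 → max 2.2
Rice regrets: 0.1, 2.2, 1.6 → max 2.2
Soy regrets: 0.5, 0.0, 1.9 → max 1.9
Smallest max regret = 1.9 → Soy.

Soy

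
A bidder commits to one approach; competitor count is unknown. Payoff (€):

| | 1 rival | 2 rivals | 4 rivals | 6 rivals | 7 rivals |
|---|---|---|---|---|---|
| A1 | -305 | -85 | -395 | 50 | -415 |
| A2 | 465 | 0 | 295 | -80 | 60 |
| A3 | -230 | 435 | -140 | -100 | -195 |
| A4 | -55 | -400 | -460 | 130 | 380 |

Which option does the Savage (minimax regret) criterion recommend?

A2

Column bests: 1 rival=465, 2 rivals=435, 4 rivals=295, 6 rivals=130, 7 rivals=380.
A1 regrets: 770, 520, 690, 80, 795 → max 795
A2 regrets: 0, 435, 0, 210, 320 → max 435
A3 regrets: 695, 0, 435, 230, 575 → max 695
A4 regrets: 520, 835, 755, 0, 0 → max 835
Smallest max regret = 435 → A2.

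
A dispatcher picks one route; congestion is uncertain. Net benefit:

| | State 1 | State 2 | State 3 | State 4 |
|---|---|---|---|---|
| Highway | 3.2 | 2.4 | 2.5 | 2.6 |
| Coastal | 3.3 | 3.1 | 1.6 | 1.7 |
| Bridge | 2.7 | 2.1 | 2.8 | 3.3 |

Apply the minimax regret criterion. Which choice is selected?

Column bests: State 1=3.3, State 2=3.1, State 3=2.8, State 4=3.3.
Highway regrets: 0.1, 0.7, 0.3, 0.7 → max 0.7
Coastal regrets: 0.0, 0.0, 1.2, 1.6 → max 1.6
Bridge regrets: 0.6, 1.0, 0.0, 0.0 → max 1.0
Smallest max regret = 0.7 → Highway.

Highway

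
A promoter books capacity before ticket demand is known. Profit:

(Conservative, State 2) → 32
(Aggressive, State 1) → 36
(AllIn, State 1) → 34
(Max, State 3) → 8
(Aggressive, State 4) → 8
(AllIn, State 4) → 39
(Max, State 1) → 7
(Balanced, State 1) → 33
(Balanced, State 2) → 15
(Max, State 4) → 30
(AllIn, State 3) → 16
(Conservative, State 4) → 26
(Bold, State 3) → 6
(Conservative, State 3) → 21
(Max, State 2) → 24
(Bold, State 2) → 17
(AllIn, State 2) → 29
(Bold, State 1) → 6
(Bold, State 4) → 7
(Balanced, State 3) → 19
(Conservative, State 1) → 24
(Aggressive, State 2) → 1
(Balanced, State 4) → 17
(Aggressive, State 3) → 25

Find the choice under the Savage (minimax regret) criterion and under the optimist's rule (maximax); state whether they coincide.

Column bests: State 1=36, State 2=32, State 3=25, State 4=39.
Conservative regrets: 12, 0, 4, 13 → max 13
Balanced regrets: 3, 17, 6, 22 → max 22
Aggressive regrets: 0, 31, 0, 31 → max 31
Bold regrets: 30, 15, 19, 32 → max 32
AllIn regrets: 2, 3, 9, 0 → max 9
Max regrets: 29, 8, 17, 9 → max 29
Smallest max regret = 9 → AllIn.
Row maxima: Conservative=32, Balanced=33, Aggressive=36, Bold=17, AllIn=39, Max=30
Best best-case = 39 → AllIn.

minimax regret → AllIn; maximax → AllIn (agree)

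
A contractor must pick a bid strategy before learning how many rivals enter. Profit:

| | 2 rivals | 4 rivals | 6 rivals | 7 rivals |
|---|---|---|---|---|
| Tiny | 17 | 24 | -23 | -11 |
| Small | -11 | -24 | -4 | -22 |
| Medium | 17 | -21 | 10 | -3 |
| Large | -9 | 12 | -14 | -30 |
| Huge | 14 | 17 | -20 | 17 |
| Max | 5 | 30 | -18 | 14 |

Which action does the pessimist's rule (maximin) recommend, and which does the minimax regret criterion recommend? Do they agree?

Row minima: Tiny=-23, Small=-24, Medium=-21, Large=-30, Huge=-20, Max=-18
Best worst-case = -18 → Max.
Column bests: 2 rivals=17, 4 rivals=30, 6 rivals=10, 7 rivals=17.
Tiny regrets: 0, 6, 33, 28 → max 33
Small regrets: 28, 54, 14, 39 → max 54
Medium regrets: 0, 51, 0, 20 → max 51
Large regrets: 26, 18, 24, 47 → max 47
Huge regrets: 3, 13, 30, 0 → max 30
Max regrets: 12, 0, 28, 3 → max 28
Smallest max regret = 28 → Max.

maximin → Max; minimax regret → Max (agree)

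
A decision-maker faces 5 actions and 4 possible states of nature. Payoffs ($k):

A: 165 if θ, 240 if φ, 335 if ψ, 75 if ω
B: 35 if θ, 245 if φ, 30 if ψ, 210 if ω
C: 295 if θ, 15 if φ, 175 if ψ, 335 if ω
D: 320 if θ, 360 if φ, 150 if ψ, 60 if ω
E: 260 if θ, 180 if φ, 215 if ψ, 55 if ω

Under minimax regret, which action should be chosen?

A

Column bests: θ=320, φ=360, ψ=335, ω=335.
A regrets: 155, 120, 0, 260 → max 260
B regrets: 285, 115, 305, 125 → max 305
C regrets: 25, 345, 160, 0 → max 345
D regrets: 0, 0, 185, 275 → max 275
E regrets: 60, 180, 120, 280 → max 280
Smallest max regret = 260 → A.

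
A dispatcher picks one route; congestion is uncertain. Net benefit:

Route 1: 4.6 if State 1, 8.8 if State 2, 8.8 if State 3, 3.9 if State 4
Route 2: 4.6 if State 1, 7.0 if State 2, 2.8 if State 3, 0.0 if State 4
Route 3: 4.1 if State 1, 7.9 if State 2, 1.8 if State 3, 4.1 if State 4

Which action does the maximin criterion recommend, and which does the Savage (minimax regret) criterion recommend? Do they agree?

maximin → Route 1; minimax regret → Route 1 (agree)

Row minima: Route 1=3.9, Route 2=0.0, Route 3=1.8
Best worst-case = 3.9 → Route 1.
Column bests: State 1=4.6, State 2=8.8, State 3=8.8, State 4=4.1.
Route 1 regrets: 0.0, 0.0, 0.0, 0.2 → max 0.2
Route 2 regrets: 0.0, 1.8, 6.0, 4.1 → max 6.0
Route 3 regrets: 0.5, 0.9, 7.0, 0.0 → max 7.0
Smallest max regret = 0.2 → Route 1.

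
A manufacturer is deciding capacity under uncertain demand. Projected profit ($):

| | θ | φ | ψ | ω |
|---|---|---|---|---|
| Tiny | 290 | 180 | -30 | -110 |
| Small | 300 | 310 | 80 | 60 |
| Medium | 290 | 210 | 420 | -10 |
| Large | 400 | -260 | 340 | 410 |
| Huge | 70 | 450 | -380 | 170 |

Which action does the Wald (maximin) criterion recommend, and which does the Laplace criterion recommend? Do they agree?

Row minima: Tiny=-110, Small=60, Medium=-10, Large=-260, Huge=-380
Best worst-case = 60 → Small.
Row averages: Tiny=82.5, Small=187.5, Medium=227.5, Large=222.5, Huge=77.5
Highest average = 227.5 → Medium.

maximin → Small; laplace → Medium (disagree)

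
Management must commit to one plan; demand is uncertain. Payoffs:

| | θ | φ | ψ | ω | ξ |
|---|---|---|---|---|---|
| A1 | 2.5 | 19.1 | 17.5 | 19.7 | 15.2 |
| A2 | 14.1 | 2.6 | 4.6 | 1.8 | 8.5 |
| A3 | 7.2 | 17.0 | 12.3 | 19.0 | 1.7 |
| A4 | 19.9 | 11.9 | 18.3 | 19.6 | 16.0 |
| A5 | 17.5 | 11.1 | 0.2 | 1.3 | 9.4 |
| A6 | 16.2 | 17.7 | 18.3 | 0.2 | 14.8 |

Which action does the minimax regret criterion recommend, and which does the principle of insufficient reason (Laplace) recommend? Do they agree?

Column bests: θ=19.9, φ=19.1, ψ=18.3, ω=19.7, ξ=16.0.
A1 regrets: 17.4, 0.0, 0.8, 0.0, 0.8 → max 17.4
A2 regrets: 5.8, 16.5, 13.7, 17.9, 7.5 → max 17.9
A3 regrets: 12.7, 2.1, 6.0, 0.7, 14.3 → max 14.3
A4 regrets: 0.0, 7.2, 0.0, 0.1, 0.0 → max 7.2
A5 regrets: 2.4, 8.0, 18.1, 18.4, 6.6 → max 18.4
A6 regrets: 3.7, 1.4, 0.0, 19.5, 1.2 → max 19.5
Smallest max regret = 7.2 → A4.
Row averages: A1=14.8, A2=6.32, A3=11.44, A4=17.14, A5=7.9, A6=13.44
Highest average = 17.14 → A4.

minimax regret → A4; laplace → A4 (agree)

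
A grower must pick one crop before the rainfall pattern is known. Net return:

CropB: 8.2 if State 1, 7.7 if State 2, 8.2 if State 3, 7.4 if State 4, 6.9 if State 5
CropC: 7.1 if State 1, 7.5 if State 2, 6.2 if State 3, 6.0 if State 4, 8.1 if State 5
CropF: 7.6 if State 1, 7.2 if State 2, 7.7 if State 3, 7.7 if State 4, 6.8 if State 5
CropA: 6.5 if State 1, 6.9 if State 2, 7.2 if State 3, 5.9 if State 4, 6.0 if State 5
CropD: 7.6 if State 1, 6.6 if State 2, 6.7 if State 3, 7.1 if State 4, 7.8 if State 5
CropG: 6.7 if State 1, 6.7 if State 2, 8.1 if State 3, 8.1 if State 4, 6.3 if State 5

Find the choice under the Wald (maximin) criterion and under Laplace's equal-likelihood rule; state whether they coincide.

maximin → CropB; laplace → CropB (agree)

Row minima: CropB=6.9, CropC=6.0, CropF=6.8, CropA=5.9, CropD=6.6, CropG=6.3
Best worst-case = 6.9 → CropB.
Row averages: CropB=7.68, CropC=6.98, CropF=7.4, CropA=6.5, CropD=7.16, CropG=7.18
Highest average = 7.68 → CropB.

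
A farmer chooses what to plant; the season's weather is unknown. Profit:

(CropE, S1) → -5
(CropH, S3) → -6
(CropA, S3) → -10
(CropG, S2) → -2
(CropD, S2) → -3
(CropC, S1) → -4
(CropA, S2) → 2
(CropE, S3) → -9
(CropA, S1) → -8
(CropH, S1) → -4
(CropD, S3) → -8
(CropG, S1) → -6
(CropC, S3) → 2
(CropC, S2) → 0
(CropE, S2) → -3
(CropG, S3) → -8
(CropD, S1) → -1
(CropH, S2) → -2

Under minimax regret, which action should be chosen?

CropC

Column bests: S1=-1, S2=2, S3=2.
CropC regrets: 3, 2, 0 → max 3
CropD regrets: 0, 5, 10 → max 10
CropA regrets: 7, 0, 12 → max 12
CropH regrets: 3, 4, 8 → max 8
CropE regrets: 4, 5, 11 → max 11
CropG regrets: 5, 4, 10 → max 10
Smallest max regret = 3 → CropC.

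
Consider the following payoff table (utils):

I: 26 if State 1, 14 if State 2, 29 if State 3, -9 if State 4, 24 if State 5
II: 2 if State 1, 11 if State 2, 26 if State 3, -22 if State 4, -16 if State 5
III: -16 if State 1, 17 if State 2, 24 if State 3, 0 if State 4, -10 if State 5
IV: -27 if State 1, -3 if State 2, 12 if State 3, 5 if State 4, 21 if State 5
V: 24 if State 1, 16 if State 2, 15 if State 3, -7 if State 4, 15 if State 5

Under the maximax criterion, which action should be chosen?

I

Row maxima: I=29, II=26, III=24, IV=21, V=24
Best best-case = 29 → I.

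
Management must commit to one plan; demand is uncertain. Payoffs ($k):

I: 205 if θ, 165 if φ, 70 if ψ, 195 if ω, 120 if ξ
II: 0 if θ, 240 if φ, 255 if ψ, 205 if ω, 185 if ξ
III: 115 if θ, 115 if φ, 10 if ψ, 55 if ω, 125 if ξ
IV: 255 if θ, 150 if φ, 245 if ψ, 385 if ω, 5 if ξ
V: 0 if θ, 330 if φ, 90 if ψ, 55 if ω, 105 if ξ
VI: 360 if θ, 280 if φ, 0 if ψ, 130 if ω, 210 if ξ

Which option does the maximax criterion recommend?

Row maxima: I=205, II=255, III=125, IV=385, V=330, VI=360
Best best-case = 385 → IV.

IV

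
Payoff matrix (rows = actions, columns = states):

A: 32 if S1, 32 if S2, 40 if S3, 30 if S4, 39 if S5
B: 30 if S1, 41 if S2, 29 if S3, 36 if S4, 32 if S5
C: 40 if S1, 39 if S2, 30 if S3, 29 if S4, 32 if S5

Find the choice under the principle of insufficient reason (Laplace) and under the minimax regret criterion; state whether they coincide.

laplace → A; minimax regret → A (agree)

Row averages: A=34.6, B=33.6, C=34
Highest average = 34.6 → A.
Column bests: S1=40, S2=41, S3=40, S4=36, S5=39.
A regrets: 8, 9, 0, 6, 0 → max 9
B regrets: 10, 0, 11, 0, 7 → max 11
C regrets: 0, 2, 10, 7, 7 → max 10
Smallest max regret = 9 → A.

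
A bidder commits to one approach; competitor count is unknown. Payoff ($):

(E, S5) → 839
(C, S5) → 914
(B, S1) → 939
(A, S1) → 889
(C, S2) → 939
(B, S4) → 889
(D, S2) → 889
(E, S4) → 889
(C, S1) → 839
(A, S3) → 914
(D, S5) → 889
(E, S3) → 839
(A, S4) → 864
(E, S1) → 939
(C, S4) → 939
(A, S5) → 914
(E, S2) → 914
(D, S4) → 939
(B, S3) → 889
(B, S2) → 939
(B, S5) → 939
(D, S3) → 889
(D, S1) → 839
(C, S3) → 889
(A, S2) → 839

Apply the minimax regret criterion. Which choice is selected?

B

Column bests: S1=939, S2=939, S3=914, S4=939, S5=939.
A regrets: 50, 100, 0, 75, 25 → max 100
B regrets: 0, 0, 25, 50, 0 → max 50
C regrets: 100, 0, 25, 0, 25 → max 100
D regrets: 100, 50, 25, 0, 50 → max 100
E regrets: 0, 25, 75, 50, 100 → max 100
Smallest max regret = 50 → B.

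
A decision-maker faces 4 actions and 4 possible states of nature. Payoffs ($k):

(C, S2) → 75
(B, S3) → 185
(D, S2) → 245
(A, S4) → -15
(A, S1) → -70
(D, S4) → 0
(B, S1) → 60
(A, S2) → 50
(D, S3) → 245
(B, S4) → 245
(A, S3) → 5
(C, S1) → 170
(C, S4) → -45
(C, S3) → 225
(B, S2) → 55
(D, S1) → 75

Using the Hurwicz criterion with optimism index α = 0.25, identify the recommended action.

A: 0.25·50 + 0.75·(-70) = -40
B: 0.25·245 + 0.75·55 = 102.5
C: 0.25·225 + 0.75·(-45) = 22.5
D: 0.25·245 + 0.75·0 = 61.25
Highest Hurwicz score = 102.5 → B.

B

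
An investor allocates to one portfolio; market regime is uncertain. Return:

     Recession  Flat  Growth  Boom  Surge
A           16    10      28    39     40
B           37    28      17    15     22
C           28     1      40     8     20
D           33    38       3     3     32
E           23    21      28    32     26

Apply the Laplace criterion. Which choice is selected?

A

Row averages: A=26.6, B=23.8, C=19.4, D=21.8, E=26
Highest average = 26.6 → A.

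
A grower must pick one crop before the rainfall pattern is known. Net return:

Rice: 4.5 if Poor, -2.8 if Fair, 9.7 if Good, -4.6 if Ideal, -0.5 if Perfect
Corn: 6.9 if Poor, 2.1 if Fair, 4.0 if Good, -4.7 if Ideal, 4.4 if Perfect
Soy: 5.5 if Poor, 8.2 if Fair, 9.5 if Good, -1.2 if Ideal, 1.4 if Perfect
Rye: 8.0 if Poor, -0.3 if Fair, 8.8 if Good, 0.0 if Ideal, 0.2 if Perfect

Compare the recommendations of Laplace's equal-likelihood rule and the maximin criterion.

Row averages: Rice=1.26, Corn=2.54, Soy=4.68, Rye=3.34
Highest average = 4.68 → Soy.
Row minima: Rice=-4.6, Corn=-4.7, Soy=-1.2, Rye=-0.3
Best worst-case = -0.3 → Rye.

laplace → Soy; maximin → Rye (disagree)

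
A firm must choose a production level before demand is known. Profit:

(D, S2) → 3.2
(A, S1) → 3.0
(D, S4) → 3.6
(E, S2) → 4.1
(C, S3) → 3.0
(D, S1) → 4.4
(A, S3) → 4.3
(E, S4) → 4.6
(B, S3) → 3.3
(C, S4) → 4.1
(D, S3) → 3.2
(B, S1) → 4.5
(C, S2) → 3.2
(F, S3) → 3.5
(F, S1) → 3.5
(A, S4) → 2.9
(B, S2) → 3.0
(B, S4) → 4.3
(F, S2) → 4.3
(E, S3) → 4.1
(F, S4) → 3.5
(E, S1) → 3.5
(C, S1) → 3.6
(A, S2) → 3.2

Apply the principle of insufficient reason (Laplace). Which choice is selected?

Row averages: A=3.35, B=3.775, C=3.475, D=3.6, E=4.075, F=3.7
Highest average = 4.075 → E.

E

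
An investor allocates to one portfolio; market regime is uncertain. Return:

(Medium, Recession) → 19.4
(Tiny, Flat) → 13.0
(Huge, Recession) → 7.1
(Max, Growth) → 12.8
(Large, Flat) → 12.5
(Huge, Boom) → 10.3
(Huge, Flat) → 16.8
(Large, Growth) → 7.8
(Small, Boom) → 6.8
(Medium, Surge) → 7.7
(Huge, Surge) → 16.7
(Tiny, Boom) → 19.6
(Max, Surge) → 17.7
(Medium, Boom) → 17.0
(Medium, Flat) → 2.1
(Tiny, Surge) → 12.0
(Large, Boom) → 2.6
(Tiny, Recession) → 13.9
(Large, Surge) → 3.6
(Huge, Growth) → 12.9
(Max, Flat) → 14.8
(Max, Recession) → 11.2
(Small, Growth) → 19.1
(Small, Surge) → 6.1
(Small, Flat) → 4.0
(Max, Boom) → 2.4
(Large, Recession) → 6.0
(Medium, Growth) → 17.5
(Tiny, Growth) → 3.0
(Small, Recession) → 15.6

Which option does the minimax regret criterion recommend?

Column bests: Recession=19.4, Flat=16.8, Growth=19.1, Boom=19.6, Surge=17.7.
Tiny regrets: 5.5, 3.8, 16.1, 0.0, 5.7 → max 16.1
Small regrets: 3.8, 12.8, 0.0, 12.8, 11.6 → max 12.8
Medium regrets: 0.0, 14.7, 1.6, 2.6, 10.0 → max 14.7
Large regrets: 13.4, 4.3, 11.3, 17.0, 14.1 → max 17.0
Huge regrets: 12.3, 0.0, 6.2, 9.3, 1.0 → max 12.3
Max regrets: 8.2, 2.0, 6.3, 17.2, 0.0 → max 17.2
Smallest max regret = 12.3 → Huge.

Huge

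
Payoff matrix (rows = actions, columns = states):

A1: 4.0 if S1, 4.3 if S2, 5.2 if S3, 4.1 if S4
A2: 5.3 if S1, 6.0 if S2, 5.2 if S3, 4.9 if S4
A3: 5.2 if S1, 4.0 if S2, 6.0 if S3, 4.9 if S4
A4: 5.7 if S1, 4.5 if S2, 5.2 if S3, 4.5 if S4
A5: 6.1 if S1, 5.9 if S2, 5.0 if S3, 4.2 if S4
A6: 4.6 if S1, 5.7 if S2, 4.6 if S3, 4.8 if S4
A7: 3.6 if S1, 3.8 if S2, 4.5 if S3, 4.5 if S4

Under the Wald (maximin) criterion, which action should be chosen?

A2

Row minima: A1=4.0, A2=4.9, A3=4.0, A4=4.5, A5=4.2, A6=4.6, A7=3.6
Best worst-case = 4.9 → A2.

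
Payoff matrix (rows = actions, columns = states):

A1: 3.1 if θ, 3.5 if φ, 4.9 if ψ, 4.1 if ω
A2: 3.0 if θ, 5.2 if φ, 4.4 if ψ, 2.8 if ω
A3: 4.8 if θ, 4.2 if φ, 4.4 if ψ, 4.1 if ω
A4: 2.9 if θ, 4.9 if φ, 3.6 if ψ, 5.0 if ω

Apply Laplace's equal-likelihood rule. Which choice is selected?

Row averages: A1=3.9, A2=3.85, A3=4.375, A4=4.1
Highest average = 4.375 → A3.

A3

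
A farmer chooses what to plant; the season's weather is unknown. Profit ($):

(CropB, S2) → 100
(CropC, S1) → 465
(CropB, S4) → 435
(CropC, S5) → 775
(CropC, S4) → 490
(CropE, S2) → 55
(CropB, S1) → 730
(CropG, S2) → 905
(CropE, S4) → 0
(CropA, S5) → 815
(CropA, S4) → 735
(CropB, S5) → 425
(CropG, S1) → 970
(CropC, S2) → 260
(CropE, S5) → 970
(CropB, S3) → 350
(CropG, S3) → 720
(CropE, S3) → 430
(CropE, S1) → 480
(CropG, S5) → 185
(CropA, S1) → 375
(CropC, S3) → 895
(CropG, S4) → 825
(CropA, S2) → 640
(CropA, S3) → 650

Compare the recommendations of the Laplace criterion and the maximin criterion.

Row averages: CropA=643, CropG=721, CropC=577, CropB=408, CropE=387
Highest average = 721 → CropG.
Row minima: CropA=375, CropG=185, CropC=260, CropB=100, CropE=0
Best worst-case = 375 → CropA.

laplace → CropG; maximin → CropA (disagree)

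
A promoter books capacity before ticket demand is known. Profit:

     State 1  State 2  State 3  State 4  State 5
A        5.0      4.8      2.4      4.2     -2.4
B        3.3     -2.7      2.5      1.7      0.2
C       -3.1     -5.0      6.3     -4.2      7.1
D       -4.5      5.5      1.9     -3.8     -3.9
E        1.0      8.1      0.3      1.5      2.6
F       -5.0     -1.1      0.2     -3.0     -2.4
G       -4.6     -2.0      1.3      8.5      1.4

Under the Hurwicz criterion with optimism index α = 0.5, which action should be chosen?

A: 0.5·5.0 + 0.5·(-2.4) = 1.3
B: 0.5·3.3 + 0.5·(-2.7) = 0.3
C: 0.5·7.1 + 0.5·(-5.0) = 1.05
D: 0.5·5.5 + 0.5·(-4.5) = 0.5
E: 0.5·8.1 + 0.5·0.3 = 4.2
F: 0.5·0.2 + 0.5·(-5.0) = -2.4
G: 0.5·8.5 + 0.5·(-4.6) = 1.95
Highest Hurwicz score = 4.2 → E.

E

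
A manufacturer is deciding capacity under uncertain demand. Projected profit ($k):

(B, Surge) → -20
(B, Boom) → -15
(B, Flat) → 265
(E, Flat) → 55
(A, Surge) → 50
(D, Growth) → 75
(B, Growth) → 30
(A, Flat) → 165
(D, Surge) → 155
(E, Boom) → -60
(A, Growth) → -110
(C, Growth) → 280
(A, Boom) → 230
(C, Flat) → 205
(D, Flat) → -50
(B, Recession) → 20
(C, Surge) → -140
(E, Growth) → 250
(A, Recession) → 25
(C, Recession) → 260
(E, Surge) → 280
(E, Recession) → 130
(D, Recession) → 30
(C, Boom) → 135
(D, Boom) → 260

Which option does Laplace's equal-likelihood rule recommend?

C

Row averages: A=72, B=56, C=148, D=94, E=131
Highest average = 148 → C.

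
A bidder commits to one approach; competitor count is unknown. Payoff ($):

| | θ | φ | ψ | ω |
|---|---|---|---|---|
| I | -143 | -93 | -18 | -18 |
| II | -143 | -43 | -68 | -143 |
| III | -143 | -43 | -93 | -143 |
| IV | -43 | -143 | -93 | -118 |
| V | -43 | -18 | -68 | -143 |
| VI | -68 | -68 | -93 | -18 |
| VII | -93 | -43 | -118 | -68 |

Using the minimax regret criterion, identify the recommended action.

VI

Column bests: θ=-43, φ=-18, ψ=-18, ω=-18.
I regrets: 100, 75, 0, 0 → max 100
II regrets: 100, 25, 50, 125 → max 125
III regrets: 100, 25, 75, 125 → max 125
IV regrets: 0, 125, 75, 100 → max 125
V regrets: 0, 0, 50, 125 → max 125
VI regrets: 25, 50, 75, 0 → max 75
VII regrets: 50, 25, 100, 50 → max 100
Smallest max regret = 75 → VI.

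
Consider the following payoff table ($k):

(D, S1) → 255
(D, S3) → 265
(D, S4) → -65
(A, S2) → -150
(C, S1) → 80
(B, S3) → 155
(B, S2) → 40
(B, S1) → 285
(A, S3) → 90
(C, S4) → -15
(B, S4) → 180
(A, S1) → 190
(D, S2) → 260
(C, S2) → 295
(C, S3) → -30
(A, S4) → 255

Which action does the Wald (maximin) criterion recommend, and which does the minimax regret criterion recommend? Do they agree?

maximin → B; minimax regret → B (agree)

Row minima: A=-150, B=40, C=-30, D=-65
Best worst-case = 40 → B.
Column bests: S1=285, S2=295, S3=265, S4=255.
A regrets: 95, 445, 175, 0 → max 445
B regrets: 0, 255, 110, 75 → max 255
C regrets: 205, 0, 295, 270 → max 295
D regrets: 30, 35, 0, 320 → max 320
Smallest max regret = 255 → B.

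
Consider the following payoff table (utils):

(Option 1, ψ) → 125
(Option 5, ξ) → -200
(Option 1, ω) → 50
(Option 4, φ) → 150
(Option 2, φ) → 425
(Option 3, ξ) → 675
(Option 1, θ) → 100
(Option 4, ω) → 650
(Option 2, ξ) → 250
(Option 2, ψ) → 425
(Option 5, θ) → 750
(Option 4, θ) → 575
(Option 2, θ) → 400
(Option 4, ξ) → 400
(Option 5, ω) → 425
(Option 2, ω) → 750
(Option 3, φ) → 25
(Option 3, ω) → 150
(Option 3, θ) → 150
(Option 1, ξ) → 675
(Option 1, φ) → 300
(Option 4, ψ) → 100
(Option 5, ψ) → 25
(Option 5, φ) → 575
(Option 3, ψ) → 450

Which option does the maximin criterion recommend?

Option 2

Row minima: Option 1=50, Option 2=250, Option 3=25, Option 4=100, Option 5=-200
Best worst-case = 250 → Option 2.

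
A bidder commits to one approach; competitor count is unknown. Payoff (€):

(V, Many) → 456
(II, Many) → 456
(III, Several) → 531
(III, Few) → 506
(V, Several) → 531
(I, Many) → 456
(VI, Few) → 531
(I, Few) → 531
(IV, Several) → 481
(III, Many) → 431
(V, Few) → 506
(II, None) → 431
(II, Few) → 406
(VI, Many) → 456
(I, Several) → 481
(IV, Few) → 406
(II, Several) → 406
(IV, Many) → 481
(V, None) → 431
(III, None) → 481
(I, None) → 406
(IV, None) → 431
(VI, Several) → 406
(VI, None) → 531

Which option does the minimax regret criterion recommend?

III

Column bests: None=531, Few=531, Several=531, Many=481.
I regrets: 125, 0, 50, 25 → max 125
II regrets: 100, 125, 125, 25 → max 125
III regrets: 50, 25, 0, 50 → max 50
IV regrets: 100, 125, 50, 0 → max 125
V regrets: 100, 25, 0, 25 → max 100
VI regrets: 0, 0, 125, 25 → max 125
Smallest max regret = 50 → III.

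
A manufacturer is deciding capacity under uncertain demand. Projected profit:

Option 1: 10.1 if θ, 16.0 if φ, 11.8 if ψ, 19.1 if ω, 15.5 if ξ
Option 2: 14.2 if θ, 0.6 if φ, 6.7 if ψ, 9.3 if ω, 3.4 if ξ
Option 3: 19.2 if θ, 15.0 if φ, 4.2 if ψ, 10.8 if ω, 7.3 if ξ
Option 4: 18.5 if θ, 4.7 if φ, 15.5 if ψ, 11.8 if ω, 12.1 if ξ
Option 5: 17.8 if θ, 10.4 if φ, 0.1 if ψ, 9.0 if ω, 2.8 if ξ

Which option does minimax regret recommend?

Option 1

Column bests: θ=19.2, φ=16.0, ψ=15.5, ω=19.1, ξ=15.5.
Option 1 regrets: 9.1, 0.0, 3.7, 0.0, 0.0 → max 9.1
Option 2 regrets: 5.0, 15.4, 8.8, 9.8, 12.1 → max 15.4
Option 3 regrets: 0.0, 1.0, 11.3, 8.3, 8.2 → max 11.3
Option 4 regrets: 0.7, 11.3, 0.0, 7.3, 3.4 → max 11.3
Option 5 regrets: 1.4, 5.6, 15.4, 10.1, 12.7 → max 15.4
Smallest max regret = 9.1 → Option 1.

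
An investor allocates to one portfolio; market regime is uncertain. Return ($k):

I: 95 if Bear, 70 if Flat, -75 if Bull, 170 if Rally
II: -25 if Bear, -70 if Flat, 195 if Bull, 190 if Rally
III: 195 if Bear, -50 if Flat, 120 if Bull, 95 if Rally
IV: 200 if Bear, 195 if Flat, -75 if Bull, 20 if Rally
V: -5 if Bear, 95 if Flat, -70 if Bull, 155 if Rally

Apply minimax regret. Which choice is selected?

III

Column bests: Bear=200, Flat=195, Bull=195, Rally=190.
I regrets: 105, 125, 270, 20 → max 270
II regrets: 225, 265, 0, 0 → max 265
III regrets: 5, 245, 75, 95 → max 245
IV regrets: 0, 0, 270, 170 → max 270
V regrets: 205, 100, 265, 35 → max 265
Smallest max regret = 245 → III.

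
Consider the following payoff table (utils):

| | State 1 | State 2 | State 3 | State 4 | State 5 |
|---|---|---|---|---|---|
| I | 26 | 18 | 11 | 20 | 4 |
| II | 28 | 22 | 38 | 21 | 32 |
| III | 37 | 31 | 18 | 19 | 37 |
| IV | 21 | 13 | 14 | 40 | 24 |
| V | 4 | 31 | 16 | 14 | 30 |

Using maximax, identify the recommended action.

Row maxima: I=26, II=38, III=37, IV=40, V=31
Best best-case = 40 → IV.

IV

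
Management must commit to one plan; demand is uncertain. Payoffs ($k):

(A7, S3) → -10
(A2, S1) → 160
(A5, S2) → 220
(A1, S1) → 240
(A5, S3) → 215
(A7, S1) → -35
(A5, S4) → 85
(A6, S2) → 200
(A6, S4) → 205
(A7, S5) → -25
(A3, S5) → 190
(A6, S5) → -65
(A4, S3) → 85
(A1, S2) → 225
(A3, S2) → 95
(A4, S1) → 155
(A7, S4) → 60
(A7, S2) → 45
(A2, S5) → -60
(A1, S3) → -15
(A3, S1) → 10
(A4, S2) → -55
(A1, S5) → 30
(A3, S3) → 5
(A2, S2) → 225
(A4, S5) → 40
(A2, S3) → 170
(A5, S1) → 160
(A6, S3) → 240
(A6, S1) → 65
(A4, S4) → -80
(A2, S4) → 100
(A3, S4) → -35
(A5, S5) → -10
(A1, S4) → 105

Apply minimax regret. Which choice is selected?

A5

Column bests: S1=240, S2=225, S3=240, S4=205, S5=190.
A1 regrets: 0, 0, 255, 100, 160 → max 255
A2 regrets: 80, 0, 70, 105, 250 → max 250
A3 regrets: 230, 130, 235, 240, 0 → max 240
A4 regrets: 85, 280, 155, 285, 150 → max 285
A5 regrets: 80, 5, 25, 120, 200 → max 200
A6 regrets: 175, 25, 0, 0, 255 → max 255
A7 regrets: 275, 180, 250, 145, 215 → max 275
Smallest max regret = 200 → A5.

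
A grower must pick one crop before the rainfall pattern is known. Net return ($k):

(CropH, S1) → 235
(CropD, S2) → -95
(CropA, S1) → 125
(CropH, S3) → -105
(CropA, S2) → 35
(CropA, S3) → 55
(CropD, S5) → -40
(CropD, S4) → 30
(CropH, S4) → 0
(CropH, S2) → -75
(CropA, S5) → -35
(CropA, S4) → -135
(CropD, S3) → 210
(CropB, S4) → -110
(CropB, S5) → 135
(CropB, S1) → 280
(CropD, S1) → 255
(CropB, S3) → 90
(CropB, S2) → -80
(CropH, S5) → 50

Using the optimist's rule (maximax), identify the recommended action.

Row maxima: CropH=235, CropB=280, CropA=125, CropD=255
Best best-case = 280 → CropB.

CropB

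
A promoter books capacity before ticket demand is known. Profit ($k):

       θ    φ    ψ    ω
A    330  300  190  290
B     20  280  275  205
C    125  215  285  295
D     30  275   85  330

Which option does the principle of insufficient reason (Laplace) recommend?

A

Row averages: A=277.5, B=195, C=230, D=180
Highest average = 277.5 → A.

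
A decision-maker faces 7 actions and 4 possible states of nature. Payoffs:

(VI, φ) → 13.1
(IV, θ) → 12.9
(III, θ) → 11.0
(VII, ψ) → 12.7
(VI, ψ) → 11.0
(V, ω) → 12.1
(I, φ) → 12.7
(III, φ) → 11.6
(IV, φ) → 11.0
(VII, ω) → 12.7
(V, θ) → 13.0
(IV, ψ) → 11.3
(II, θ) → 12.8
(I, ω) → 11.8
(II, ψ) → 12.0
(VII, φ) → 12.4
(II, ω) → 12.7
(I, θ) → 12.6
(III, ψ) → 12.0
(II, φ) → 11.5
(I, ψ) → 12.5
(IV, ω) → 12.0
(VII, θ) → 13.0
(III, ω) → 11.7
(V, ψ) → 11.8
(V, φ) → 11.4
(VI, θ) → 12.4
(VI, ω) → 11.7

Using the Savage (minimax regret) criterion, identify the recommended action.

Column bests: θ=13.0, φ=13.1, ψ=12.7, ω=12.7.
I regrets: 0.4, 0.4, 0.2, 0.9 → max 0.9
II regrets: 0.2, 1.6, 0.7, 0.0 → max 1.6
III regrets: 2.0, 1.5, 0.7, 1.0 → max 2.0
IV regrets: 0.1, 2.1, 1.4, 0.7 → max 2.1
V regrets: 0.0, 1.7, 0.9, 0.6 → max 1.7
VI regrets: 0.6, 0.0, 1.7, 1.0 → max 1.7
VII regrets: 0.0, 0.7, 0.0, 0.0 → max 0.7
Smallest max regret = 0.7 → VII.

VII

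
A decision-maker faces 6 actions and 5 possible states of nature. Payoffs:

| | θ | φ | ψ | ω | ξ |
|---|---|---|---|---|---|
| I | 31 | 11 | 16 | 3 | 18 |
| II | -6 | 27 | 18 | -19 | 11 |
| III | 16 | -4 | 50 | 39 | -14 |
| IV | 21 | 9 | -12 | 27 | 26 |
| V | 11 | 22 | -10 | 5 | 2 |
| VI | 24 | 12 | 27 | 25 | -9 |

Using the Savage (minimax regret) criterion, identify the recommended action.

Column bests: θ=31, φ=27, ψ=50, ω=39, ξ=26.
I regrets: 0, 16, 34, 36, 8 → max 36
II regrets: 37, 0, 32, 58, 15 → max 58
III regrets: 15, 31, 0, 0, 40 → max 40
IV regrets: 10, 18, 62, 12, 0 → max 62
V regrets: 20, 5, 60, 34, 24 → max 60
VI regrets: 7, 15, 23, 14, 35 → max 35
Smallest max regret = 35 → VI.

VI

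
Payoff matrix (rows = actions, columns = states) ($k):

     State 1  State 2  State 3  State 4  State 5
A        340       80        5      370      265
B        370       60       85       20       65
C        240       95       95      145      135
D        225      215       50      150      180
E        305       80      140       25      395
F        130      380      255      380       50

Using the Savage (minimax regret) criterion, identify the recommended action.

D

Column bests: State 1=370, State 2=380, State 3=255, State 4=380, State 5=395.
A regrets: 30, 300, 250, 10, 130 → max 300
B regrets: 0, 320, 170, 360, 330 → max 360
C regrets: 130, 285, 160, 235, 260 → max 285
D regrets: 145, 165, 205, 230, 215 → max 230
E regrets: 65, 300, 115, 355, 0 → max 355
F regrets: 240, 0, 0, 0, 345 → max 345
Smallest max regret = 230 → D.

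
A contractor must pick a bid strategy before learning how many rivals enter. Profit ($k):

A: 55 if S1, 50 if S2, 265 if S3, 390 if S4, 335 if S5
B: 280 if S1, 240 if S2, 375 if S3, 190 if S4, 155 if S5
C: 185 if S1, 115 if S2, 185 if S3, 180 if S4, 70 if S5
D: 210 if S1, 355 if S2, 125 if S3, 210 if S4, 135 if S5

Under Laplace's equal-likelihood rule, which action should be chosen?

B

Row averages: A=219, B=248, C=147, D=207
Highest average = 248 → B.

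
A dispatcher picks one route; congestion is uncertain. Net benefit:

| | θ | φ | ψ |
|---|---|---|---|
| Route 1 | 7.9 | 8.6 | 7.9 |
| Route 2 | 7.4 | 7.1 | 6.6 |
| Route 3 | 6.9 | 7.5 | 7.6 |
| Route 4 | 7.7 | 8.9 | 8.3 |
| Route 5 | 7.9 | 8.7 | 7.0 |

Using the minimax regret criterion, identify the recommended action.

Route 4

Column bests: θ=7.9, φ=8.9, ψ=8.3.
Route 1 regrets: 0.0, 0.3, 0.4 → max 0.4
Route 2 regrets: 0.5, 1.8, 1.7 → max 1.8
Route 3 regrets: 1.0, 1.4, 0.7 → max 1.4
Route 4 regrets: 0.2, 0.0, 0.0 → max 0.2
Route 5 regrets: 0.0, 0.2, 1.3 → max 1.3
Smallest max regret = 0.2 → Route 4.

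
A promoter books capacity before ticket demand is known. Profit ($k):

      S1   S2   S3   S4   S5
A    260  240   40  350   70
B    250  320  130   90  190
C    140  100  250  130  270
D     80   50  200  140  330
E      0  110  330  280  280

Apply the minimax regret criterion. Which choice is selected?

Column bests: S1=260, S2=320, S3=330, S4=350, S5=330.
A regrets: 0, 80, 290, 0, 260 → max 290
B regrets: 10, 0, 200, 260, 140 → max 260
C regrets: 120, 220, 80, 220, 60 → max 220
D regrets: 180, 270, 130, 210, 0 → max 270
E regrets: 260, 210, 0, 70, 50 → max 260
Smallest max regret = 220 → C.

C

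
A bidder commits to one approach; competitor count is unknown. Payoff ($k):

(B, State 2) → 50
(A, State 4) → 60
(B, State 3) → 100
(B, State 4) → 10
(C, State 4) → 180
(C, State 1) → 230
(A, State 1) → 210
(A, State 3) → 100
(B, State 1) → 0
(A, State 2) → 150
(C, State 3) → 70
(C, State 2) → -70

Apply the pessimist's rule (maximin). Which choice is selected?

Row minima: A=60, B=0, C=-70
Best worst-case = 60 → A.

A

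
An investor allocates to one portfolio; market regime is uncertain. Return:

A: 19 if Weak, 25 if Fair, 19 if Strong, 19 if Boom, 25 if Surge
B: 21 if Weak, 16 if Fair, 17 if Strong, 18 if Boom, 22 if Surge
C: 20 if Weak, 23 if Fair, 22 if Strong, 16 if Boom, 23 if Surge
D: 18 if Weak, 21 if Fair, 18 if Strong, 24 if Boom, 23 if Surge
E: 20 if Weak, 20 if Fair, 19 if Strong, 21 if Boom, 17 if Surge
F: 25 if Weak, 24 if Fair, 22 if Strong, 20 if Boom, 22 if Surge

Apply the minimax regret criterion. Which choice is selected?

Column bests: Weak=25, Fair=25, Strong=22, Boom=24, Surge=25.
A regrets: 6, 0, 3, 5, 0 → max 6
B regrets: 4, 9, 5, 6, 3 → max 9
C regrets: 5, 2, 0, 8, 2 → max 8
D regrets: 7, 4, 4, 0, 2 → max 7
E regrets: 5, 5, 3, 3, 8 → max 8
F regrets: 0, 1, 0, 4, 3 → max 4
Smallest max regret = 4 → F.

F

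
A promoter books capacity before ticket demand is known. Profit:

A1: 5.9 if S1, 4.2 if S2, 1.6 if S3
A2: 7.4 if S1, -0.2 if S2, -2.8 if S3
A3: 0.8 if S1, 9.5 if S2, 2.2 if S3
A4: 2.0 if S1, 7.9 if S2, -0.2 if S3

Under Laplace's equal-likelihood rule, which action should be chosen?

Row averages: A1=3.9, A2=22/15, A3=25/6, A4=97/30
Highest average = 25/6 → A3.

A3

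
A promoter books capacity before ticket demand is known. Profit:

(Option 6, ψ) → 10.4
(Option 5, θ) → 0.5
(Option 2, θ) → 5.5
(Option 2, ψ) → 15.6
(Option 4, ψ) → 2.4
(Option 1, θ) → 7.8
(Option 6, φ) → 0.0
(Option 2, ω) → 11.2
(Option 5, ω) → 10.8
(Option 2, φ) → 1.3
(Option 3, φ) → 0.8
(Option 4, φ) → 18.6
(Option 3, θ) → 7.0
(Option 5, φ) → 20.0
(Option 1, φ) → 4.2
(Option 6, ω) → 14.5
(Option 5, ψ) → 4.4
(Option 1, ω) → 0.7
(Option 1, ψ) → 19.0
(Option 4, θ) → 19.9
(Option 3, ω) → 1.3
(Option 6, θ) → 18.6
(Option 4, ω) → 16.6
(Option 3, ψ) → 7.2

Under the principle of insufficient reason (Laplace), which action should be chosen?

Row averages: Option 1=7.925, Option 2=8.4, Option 3=4.075, Option 4=14.375, Option 5=8.925, Option 6=10.875
Highest average = 14.375 → Option 4.

Option 4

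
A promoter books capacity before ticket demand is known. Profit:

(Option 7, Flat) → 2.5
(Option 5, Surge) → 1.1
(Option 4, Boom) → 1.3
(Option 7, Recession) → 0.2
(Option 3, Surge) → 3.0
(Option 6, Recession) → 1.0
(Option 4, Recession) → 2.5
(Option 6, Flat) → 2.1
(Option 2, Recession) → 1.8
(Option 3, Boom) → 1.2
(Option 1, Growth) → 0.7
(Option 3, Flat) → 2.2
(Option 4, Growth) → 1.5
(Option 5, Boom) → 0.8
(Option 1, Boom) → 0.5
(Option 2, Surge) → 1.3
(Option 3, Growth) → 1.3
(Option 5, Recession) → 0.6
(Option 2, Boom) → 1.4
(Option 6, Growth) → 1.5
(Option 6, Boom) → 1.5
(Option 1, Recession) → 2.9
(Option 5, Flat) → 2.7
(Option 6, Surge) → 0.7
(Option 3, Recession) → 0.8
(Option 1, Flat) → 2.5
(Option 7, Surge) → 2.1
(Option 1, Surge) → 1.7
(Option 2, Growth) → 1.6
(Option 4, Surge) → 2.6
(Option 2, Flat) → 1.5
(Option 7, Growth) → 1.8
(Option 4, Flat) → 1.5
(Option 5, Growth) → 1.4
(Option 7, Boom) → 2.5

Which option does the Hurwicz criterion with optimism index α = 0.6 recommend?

Option 1: 0.6·2.9 + 0.4·0.5 = 1.94
Option 2: 0.6·1.8 + 0.4·1.3 = 1.6
Option 3: 0.6·3.0 + 0.4·0.8 = 2.12
Option 4: 0.6·2.6 + 0.4·1.3 = 2.08
Option 5: 0.6·2.7 + 0.4·0.6 = 1.86
Option 6: 0.6·2.1 + 0.4·0.7 = 1.54
Option 7: 0.6·2.5 + 0.4·0.2 = 1.58
Highest Hurwicz score = 2.12 → Option 3.

Option 3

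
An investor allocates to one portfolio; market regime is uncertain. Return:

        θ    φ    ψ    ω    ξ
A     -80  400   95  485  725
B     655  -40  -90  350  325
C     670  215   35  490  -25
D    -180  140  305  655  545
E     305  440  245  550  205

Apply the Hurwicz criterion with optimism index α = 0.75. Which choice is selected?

A

A: 0.75·725 + 0.25·(-80) = 523.75
B: 0.75·655 + 0.25·(-90) = 468.75
C: 0.75·670 + 0.25·(-25) = 496.25
D: 0.75·655 + 0.25·(-180) = 446.25
E: 0.75·550 + 0.25·205 = 463.75
Highest Hurwicz score = 523.75 → A.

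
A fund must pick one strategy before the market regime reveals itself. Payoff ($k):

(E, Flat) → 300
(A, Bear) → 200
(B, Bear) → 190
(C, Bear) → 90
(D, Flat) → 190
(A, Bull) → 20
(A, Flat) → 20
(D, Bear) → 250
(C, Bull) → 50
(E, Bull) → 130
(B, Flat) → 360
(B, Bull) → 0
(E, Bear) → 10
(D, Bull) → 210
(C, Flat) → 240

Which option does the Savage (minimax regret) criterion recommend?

C

Column bests: Bear=250, Flat=360, Bull=210.
A regrets: 50, 340, 190 → max 340
B regrets: 60, 0, 210 → max 210
C regrets: 160, 120, 160 → max 160
D regrets: 0, 170, 0 → max 170
E regrets: 240, 60, 80 → max 240
Smallest max regret = 160 → C.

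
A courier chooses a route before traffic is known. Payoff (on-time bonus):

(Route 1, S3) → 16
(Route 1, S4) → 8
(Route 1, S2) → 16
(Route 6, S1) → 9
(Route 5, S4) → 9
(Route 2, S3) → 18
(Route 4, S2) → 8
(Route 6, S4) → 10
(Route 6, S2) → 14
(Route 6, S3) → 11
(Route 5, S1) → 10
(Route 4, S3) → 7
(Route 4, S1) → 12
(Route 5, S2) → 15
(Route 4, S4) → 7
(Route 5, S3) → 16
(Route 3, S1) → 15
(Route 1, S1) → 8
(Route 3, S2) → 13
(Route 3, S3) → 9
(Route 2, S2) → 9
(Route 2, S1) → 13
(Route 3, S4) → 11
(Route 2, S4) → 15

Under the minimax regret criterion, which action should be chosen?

Column bests: S1=15, S2=16, S3=18, S4=15.
Route 1 regrets: 7, 0, 2, 7 → max 7
Route 2 regrets: 2, 7, 0, 0 → max 7
Route 3 regrets: 0, 3, 9, 4 → max 9
Route 4 regrets: 3, 8, 11, 8 → max 11
Route 5 regrets: 5, 1, 2, 6 → max 6
Route 6 regrets: 6, 2, 7, 5 → max 7
Smallest max regret = 6 → Route 5.

Route 5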